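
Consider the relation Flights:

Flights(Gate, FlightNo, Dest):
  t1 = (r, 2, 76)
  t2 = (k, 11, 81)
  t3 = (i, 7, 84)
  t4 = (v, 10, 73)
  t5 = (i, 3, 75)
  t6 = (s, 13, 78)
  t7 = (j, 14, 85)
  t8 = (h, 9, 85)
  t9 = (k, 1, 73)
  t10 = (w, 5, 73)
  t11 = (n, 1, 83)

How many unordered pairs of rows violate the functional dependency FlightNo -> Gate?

1

FlightNo=1: violating pairs (9,11) — 1 pair.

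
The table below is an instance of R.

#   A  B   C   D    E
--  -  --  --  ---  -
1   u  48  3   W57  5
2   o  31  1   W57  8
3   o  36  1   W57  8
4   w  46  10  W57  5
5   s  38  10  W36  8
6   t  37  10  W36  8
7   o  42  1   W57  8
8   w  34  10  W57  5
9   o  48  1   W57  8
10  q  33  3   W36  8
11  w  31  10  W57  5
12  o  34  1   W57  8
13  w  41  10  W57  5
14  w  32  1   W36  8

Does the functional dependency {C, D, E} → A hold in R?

(C=3, D=W57, E=5): row 1 → A = u ✓
(C=1, D=W57, E=8): rows 2, 3, 7, 9, 12 → A = o, o, o, o, o ✓
(C=10, D=W57, E=5): rows 4, 8, 11, 13 → A = w, w, w, w ✓
(C=10, D=W36, E=8): rows 5, 6 → A takes values {s, t} — violation
(C=3, D=W36, E=8): row 10 → A = q ✓
(C=1, D=W36, E=8): row 14 → A = w ✓
Two rows agree on {C, D, E} but differ on A, so {C, D, E} → A does not hold.

No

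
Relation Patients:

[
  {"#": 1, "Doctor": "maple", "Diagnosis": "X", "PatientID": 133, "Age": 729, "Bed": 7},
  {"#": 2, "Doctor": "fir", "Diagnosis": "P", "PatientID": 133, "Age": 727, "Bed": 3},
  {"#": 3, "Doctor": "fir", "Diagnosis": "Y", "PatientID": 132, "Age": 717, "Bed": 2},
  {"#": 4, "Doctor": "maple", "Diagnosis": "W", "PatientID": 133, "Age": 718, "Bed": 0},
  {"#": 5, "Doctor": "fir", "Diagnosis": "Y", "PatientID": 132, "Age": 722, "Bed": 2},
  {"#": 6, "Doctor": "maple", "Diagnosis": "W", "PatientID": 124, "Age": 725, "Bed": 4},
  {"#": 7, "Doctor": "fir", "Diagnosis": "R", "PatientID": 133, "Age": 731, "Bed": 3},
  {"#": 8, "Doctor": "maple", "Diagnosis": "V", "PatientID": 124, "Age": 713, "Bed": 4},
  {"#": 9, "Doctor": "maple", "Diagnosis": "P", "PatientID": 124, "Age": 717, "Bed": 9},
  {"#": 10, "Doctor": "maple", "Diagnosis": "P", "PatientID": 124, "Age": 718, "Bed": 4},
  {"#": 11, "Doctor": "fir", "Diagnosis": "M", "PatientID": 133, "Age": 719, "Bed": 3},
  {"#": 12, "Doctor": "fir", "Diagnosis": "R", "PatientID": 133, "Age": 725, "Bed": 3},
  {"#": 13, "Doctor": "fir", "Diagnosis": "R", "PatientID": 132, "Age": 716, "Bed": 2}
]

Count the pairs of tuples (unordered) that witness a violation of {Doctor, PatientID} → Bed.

(Doctor=maple, PatientID=133): violating pairs (1,4) — 1 pair.
(Doctor=fir, PatientID=133): all 4 rows agree on Bed — 0 pairs.
(Doctor=fir, PatientID=132): all 3 rows agree on Bed — 0 pairs.
(Doctor=maple, PatientID=124): violating pairs (6,9), (8,9), (9,10) — 3 pairs.

4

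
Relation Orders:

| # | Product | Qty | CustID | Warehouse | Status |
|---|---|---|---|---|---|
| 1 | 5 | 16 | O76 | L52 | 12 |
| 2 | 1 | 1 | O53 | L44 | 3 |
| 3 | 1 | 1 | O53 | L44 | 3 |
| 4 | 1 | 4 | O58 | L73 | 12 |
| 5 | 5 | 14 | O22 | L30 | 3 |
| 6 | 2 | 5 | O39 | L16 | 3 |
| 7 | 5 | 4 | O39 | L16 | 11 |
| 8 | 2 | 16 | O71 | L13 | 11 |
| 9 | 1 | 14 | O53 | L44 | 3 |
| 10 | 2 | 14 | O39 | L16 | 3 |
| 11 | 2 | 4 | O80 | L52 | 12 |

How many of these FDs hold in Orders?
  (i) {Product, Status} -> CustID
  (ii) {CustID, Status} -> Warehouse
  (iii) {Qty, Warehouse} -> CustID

(i) {Product, Status} -> CustID: every LHS value maps to a single RHS value — holds.
(ii) {CustID, Status} -> Warehouse: every LHS value maps to a single RHS value — holds.
(iii) {Qty, Warehouse} -> CustID: every LHS value maps to a single RHS value — holds.
3 of the 3 dependencies hold.

3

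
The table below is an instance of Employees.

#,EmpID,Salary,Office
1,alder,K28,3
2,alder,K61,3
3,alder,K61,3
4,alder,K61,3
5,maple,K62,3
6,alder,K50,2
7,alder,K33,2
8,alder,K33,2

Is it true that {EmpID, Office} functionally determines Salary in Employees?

No

(EmpID=alder, Office=3): rows 1, 2, 3, 4 → Salary takes values {K28, K61} — violation
(EmpID=maple, Office=3): row 5 → Salary = K62 ✓
(EmpID=alder, Office=2): rows 6, 7, 8 → Salary takes values {K50, K33} — violation
Two rows agree on {EmpID, Office} but differ on Salary, so {EmpID, Office} -> Salary does not hold.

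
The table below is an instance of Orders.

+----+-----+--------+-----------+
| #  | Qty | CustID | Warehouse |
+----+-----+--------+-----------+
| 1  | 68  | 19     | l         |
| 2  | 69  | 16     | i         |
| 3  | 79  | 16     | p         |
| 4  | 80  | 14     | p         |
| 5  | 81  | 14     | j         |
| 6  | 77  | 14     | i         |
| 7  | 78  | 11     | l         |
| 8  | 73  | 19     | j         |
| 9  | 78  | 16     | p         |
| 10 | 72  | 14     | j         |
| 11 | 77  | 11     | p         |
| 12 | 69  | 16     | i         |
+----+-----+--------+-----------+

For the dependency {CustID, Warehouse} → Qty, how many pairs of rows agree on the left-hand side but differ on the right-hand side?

2

(CustID=16, Warehouse=i): all 2 rows agree on Qty — 0 pairs.
(CustID=16, Warehouse=p): violating pairs (3,9) — 1 pair.
(CustID=14, Warehouse=j): violating pairs (5,10) — 1 pair.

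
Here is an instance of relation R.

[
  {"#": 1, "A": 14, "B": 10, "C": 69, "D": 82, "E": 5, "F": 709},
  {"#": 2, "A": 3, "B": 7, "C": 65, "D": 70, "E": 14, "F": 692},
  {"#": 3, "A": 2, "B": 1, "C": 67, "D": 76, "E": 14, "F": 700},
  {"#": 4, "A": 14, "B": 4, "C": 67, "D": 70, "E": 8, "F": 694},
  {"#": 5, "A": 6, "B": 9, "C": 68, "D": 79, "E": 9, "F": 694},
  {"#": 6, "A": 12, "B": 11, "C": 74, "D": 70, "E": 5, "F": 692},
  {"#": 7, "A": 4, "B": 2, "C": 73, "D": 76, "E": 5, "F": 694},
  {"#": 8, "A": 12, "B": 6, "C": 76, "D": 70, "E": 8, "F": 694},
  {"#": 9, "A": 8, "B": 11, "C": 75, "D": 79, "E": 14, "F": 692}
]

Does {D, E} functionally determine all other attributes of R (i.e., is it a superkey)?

Rows 4 and 8 have the same {D, E} value (D=70, E=8) but are distinct tuples, so {D, E} does not determine every attribute — not a superkey.

No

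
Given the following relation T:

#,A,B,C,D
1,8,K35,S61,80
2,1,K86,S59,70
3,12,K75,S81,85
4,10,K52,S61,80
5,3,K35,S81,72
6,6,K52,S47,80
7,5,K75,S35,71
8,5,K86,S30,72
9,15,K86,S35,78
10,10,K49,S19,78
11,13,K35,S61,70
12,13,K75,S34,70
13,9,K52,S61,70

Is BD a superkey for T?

No

Rows 4 and 6 have the same BD value (B=K52, D=80) but are distinct tuples, so BD does not determine every attribute — not a superkey.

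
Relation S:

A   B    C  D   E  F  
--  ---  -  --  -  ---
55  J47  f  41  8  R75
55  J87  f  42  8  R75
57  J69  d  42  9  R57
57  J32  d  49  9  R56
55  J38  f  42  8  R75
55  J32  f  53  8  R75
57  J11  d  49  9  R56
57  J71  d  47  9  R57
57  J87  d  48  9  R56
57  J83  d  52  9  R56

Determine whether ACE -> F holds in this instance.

(A=55, C=f, E=8): 4 rows → F = R75, R75, R75, R75 ✓
(A=57, C=d, E=9): 6 rows → F takes values {R57, R56} — violation
Two rows agree on ACE but differ on F, so ACE -> F does not hold.

No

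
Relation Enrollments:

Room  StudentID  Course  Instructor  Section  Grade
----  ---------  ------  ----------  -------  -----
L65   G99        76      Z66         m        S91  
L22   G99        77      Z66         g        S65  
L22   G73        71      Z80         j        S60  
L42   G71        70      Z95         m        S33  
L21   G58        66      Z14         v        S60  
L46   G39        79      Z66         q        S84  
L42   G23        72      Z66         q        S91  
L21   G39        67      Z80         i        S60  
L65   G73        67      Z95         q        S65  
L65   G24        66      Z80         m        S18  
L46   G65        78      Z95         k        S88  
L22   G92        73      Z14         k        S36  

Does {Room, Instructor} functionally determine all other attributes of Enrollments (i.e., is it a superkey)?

Yes

All 12 rows have distinct {Room, Instructor} values, so {Room, Instructor} → (all attributes) holds and {Room, Instructor} is a superkey.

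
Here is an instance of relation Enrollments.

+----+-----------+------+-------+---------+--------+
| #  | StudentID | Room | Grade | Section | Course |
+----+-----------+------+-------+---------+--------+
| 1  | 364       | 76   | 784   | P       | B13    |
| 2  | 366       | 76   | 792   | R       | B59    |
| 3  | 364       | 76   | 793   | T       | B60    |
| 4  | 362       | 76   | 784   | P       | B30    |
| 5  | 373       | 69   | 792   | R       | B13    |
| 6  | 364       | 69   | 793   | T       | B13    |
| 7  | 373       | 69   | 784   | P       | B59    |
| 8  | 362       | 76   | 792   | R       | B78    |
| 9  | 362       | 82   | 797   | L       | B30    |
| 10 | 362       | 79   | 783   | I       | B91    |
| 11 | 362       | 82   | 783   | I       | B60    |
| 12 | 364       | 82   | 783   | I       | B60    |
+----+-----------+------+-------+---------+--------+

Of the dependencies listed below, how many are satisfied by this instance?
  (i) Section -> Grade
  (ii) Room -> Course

1

(i) Section -> Grade: every LHS value maps to a single RHS value — holds.
(ii) Room -> Course: Room=76: rows 1, 2, 3, 4, 8 → Course takes values {B13, B59, B60, B30, B78} — violation; Room=69: rows 5, 6, 7 → Course takes values {B13, B59} — violation; Room=82: rows 9, 11, 12 → Course takes values {B30, B60} — violation — fails.
1 of the 2 dependencies holds.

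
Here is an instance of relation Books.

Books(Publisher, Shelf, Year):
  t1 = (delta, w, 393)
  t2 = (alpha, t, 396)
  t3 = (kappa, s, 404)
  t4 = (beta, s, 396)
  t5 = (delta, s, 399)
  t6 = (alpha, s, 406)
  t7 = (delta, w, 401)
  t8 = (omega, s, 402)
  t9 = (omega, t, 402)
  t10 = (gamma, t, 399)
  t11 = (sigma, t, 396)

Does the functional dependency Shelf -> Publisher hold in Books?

No

Shelf=w: rows 1, 7 → Publisher = delta, delta ✓
Shelf=t: rows 2, 9, 10, 11 → Publisher takes values {alpha, omega, gamma, sigma} — violation
Shelf=s: rows 3, 4, 5, 6, 8 → Publisher takes values {kappa, beta, delta, alpha, omega} — violation
Two rows agree on Shelf but differ on Publisher, so Shelf -> Publisher does not hold.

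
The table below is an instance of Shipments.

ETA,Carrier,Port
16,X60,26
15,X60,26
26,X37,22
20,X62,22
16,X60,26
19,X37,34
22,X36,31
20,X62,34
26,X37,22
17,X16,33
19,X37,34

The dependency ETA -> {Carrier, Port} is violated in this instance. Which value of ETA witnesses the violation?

ETA=16: 2 rows → {Carrier,Port} = (X60, 26), (X60, 26) ✓
ETA=15: 1 row → {Carrier,Port} = (X60, 26) ✓
ETA=26: 2 rows → {Carrier,Port} = (X37, 22), (X37, 22) ✓
ETA=20: 2 rows → {Carrier,Port} takes values {(X62, 22), (X62, 34)} — violation
ETA=19: 2 rows → {Carrier,Port} = (X37, 34), (X37, 34) ✓
ETA=22: 1 row → {Carrier,Port} = (X36, 31) ✓
ETA=17: 1 row → {Carrier,Port} = (X16, 33) ✓
The only ETA value with inconsistent RHS is ETA=20.

20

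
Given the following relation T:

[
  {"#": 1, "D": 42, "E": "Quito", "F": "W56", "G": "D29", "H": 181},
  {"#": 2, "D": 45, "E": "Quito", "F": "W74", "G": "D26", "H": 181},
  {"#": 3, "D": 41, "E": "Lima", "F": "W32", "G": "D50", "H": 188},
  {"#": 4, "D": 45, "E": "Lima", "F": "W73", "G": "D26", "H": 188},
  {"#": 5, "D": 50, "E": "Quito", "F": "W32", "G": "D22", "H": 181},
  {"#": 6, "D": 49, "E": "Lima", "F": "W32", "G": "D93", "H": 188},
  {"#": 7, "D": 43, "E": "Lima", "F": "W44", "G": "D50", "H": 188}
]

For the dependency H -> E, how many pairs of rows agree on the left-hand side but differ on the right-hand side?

H=181: all 3 rows agree on E — 0 pairs.
H=188: all 4 rows agree on E — 0 pairs.

0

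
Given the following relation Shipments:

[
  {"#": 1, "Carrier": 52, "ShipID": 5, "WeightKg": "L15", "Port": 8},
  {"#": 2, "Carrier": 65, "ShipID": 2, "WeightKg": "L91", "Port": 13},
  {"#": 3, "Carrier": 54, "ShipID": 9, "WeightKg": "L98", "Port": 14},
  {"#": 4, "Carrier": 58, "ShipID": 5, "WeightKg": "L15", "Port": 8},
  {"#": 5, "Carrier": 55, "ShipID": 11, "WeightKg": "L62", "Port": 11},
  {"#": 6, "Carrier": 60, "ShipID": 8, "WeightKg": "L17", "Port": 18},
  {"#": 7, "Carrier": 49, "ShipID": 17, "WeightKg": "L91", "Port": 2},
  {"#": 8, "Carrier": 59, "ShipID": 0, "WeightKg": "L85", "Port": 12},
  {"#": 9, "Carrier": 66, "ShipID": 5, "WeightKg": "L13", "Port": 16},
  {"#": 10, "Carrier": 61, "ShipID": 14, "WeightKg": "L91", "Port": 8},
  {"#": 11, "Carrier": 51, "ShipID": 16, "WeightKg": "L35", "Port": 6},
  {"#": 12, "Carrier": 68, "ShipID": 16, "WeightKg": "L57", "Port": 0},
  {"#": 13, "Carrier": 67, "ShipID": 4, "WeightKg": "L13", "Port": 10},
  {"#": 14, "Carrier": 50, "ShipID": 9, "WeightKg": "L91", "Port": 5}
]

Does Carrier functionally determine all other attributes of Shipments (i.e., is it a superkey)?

Yes

All 14 rows have distinct Carrier values, so Carrier → (all attributes) holds and Carrier is a superkey.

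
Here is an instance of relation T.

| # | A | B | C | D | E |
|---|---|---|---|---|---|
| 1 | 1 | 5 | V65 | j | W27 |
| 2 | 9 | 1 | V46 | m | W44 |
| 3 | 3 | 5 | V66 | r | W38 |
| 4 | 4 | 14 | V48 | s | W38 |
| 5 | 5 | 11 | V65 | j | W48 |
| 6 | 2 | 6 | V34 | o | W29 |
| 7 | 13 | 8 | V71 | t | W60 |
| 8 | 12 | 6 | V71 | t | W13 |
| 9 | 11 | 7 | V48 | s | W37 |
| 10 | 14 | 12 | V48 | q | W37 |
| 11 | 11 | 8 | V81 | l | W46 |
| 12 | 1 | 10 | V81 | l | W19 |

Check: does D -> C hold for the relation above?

Yes

D=j: rows 1, 5 → C = V65, V65 ✓
D=m: row 2 → C = V46 ✓
D=r: row 3 → C = V66 ✓
D=s: rows 4, 9 → C = V48, V48 ✓
D=o: row 6 → C = V34 ✓
D=t: rows 7, 8 → C = V71, V71 ✓
D=q: row 10 → C = V48 ✓
D=l: rows 11, 12 → C = V81, V81 ✓
Every D value is associated with a single C value, so D -> C holds.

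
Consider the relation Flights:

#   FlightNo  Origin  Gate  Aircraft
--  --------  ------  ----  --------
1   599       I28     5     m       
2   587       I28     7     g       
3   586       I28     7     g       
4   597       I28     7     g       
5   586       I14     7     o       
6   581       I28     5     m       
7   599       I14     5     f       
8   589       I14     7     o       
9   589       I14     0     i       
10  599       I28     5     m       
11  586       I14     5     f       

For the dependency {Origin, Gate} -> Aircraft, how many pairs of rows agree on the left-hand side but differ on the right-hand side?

(Origin=I28, Gate=5): all 3 rows agree on Aircraft — 0 pairs.
(Origin=I28, Gate=7): all 3 rows agree on Aircraft — 0 pairs.
(Origin=I14, Gate=7): all 2 rows agree on Aircraft — 0 pairs.
(Origin=I14, Gate=5): all 2 rows agree on Aircraft — 0 pairs.

0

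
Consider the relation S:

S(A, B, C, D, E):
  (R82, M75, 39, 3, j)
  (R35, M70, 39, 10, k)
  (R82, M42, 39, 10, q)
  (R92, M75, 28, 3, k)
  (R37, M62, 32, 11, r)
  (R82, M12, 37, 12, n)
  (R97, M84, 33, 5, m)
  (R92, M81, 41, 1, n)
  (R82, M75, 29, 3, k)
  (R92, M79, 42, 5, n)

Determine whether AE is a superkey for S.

Two distinct rows share (A=R92, E=n), so AE does not determine every attribute — not a superkey.

No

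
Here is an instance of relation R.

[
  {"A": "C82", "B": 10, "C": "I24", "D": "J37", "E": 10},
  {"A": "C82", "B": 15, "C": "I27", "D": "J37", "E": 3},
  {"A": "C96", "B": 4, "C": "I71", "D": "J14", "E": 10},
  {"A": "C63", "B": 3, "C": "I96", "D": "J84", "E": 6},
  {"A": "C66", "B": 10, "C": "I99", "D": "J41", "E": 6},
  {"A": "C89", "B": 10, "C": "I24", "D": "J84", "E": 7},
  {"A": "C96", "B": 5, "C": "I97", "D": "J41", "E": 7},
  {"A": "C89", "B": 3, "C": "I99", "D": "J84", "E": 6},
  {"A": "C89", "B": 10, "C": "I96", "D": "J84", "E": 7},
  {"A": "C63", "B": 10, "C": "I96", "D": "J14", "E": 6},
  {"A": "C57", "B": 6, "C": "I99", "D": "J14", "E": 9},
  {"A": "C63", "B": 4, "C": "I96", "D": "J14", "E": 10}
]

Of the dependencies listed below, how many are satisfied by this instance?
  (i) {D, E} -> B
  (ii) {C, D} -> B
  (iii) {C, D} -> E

1

(i) {D, E} -> B: every LHS value maps to a single RHS value — holds.
(ii) {C, D} -> B: (C=I96, D=J84): 2 rows → B takes values {3, 10} — violation; (C=I96, D=J14): 2 rows → B takes values {10, 4} — violation — fails.
(iii) {C, D} -> E: (C=I96, D=J84): 2 rows → E takes values {6, 7} — violation; (C=I96, D=J14): 2 rows → E takes values {6, 10} — violation — fails.
1 of the 3 dependencies holds.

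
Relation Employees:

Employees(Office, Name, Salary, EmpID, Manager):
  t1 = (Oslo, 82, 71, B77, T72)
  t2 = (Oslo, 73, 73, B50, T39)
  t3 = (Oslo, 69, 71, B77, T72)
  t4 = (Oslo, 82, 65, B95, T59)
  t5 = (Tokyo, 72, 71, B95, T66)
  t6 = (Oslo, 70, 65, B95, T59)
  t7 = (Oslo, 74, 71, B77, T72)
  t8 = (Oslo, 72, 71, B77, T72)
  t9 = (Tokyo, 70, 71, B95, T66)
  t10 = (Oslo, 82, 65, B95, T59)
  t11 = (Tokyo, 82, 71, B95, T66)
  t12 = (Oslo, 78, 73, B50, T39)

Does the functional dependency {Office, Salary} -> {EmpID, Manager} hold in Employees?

(Office=Oslo, Salary=71): rows 1, 3, 7, 8 → {EmpID,Manager} = (B77, T72), (B77, T72), (B77, T72), (B77, T72) ✓
(Office=Oslo, Salary=73): rows 2, 12 → {EmpID,Manager} = (B50, T39), (B50, T39) ✓
(Office=Oslo, Salary=65): rows 4, 6, 10 → {EmpID,Manager} = (B95, T59), (B95, T59), (B95, T59) ✓
(Office=Tokyo, Salary=71): rows 5, 9, 11 → {EmpID,Manager} = (B95, T66), (B95, T66), (B95, T66) ✓
Every {Office, Salary} value is associated with a single {EmpID, Manager} value, so {Office, Salary} -> {EmpID, Manager} holds.

Yes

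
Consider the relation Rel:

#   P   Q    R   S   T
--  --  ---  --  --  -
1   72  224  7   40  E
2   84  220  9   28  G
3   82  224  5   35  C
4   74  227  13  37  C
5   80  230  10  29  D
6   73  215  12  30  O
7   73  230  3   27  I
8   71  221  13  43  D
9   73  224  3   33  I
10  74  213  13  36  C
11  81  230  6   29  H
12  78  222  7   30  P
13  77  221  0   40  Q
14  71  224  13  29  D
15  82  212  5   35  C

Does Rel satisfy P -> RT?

No

P=72: row 1 → {R,T} = (7, E) ✓
P=84: row 2 → {R,T} = (9, G) ✓
P=82: rows 3, 15 → {R,T} = (5, C), (5, C) ✓
P=74: rows 4, 10 → {R,T} = (13, C), (13, C) ✓
P=80: row 5 → {R,T} = (10, D) ✓
P=73: rows 6, 7, 9 → {R,T} takes values {(12, O), (3, I)} — violation
P=71: rows 8, 14 → {R,T} = (13, D), (13, D) ✓
P=81: row 11 → {R,T} = (6, H) ✓
P=78: row 12 → {R,T} = (7, P) ✓
P=77: row 13 → {R,T} = (0, Q) ✓
Two rows agree on P but differ on RT, so P -> RT does not hold.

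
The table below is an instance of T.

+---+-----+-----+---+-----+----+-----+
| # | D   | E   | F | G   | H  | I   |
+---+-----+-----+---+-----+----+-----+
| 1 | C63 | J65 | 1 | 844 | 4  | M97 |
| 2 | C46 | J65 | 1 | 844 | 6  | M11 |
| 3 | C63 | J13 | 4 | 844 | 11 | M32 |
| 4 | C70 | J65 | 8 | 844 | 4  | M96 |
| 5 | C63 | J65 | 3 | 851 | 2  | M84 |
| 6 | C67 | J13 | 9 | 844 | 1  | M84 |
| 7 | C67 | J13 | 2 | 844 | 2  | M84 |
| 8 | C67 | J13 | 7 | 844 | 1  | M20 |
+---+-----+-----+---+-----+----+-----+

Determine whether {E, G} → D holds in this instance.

(E=J65, G=844): rows 1, 2, 4 → D takes values {C63, C46, C70} — violation
(E=J13, G=844): rows 3, 6, 7, 8 → D takes values {C63, C67} — violation
(E=J65, G=851): row 5 → D = C63 ✓
Two rows agree on {E, G} but differ on D, so {E, G} → D does not hold.

No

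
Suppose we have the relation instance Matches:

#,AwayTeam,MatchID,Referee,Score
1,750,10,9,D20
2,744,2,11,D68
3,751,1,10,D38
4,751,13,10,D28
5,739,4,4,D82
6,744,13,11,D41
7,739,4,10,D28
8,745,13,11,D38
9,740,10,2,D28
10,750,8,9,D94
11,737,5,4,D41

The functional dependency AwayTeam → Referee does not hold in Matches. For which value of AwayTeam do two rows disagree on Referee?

739

AwayTeam=750: rows 1, 10 → Referee = 9, 9 ✓
AwayTeam=744: rows 2, 6 → Referee = 11, 11 ✓
AwayTeam=751: rows 3, 4 → Referee = 10, 10 ✓
AwayTeam=739: rows 5, 7 → Referee takes values {4, 10} — violation
AwayTeam=745: row 8 → Referee = 11 ✓
AwayTeam=740: row 9 → Referee = 2 ✓
AwayTeam=737: row 11 → Referee = 4 ✓
The only AwayTeam value with inconsistent Referee is AwayTeam=739.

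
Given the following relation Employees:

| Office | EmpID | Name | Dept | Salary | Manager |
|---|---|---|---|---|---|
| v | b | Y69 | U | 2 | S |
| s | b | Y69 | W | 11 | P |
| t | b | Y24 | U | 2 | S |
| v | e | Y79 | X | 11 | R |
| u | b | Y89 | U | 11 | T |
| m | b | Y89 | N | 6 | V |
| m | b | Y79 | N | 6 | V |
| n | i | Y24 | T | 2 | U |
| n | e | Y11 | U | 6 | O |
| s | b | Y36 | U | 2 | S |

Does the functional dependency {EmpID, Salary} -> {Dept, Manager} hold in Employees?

No

(EmpID=b, Salary=2): 3 rows → {Dept,Manager} = (U, S), (U, S), (U, S) ✓
(EmpID=b, Salary=11): 2 rows → {Dept,Manager} takes values {(W, P), (U, T)} — violation
(EmpID=e, Salary=11): 1 row → {Dept,Manager} = (X, R) ✓
(EmpID=b, Salary=6): 2 rows → {Dept,Manager} = (N, V), (N, V) ✓
(EmpID=i, Salary=2): 1 row → {Dept,Manager} = (T, U) ✓
(EmpID=e, Salary=6): 1 row → {Dept,Manager} = (U, O) ✓
Two rows agree on {EmpID, Salary} but differ on {Dept, Manager}, so {EmpID, Salary} -> {Dept, Manager} does not hold.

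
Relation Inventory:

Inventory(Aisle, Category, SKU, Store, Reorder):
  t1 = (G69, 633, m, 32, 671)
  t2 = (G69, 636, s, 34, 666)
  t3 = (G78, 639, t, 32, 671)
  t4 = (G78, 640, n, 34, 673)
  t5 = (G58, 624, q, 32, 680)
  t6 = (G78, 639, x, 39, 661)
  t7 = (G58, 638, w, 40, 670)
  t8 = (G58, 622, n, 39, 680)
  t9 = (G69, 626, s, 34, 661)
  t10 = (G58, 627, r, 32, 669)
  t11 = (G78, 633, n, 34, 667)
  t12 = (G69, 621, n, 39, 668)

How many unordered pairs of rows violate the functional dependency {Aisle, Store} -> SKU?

(Aisle=G69, Store=34): all 2 rows agree on SKU — 0 pairs.
(Aisle=G78, Store=34): all 2 rows agree on SKU — 0 pairs.
(Aisle=G58, Store=32): violating pairs (5,10) — 1 pair.

1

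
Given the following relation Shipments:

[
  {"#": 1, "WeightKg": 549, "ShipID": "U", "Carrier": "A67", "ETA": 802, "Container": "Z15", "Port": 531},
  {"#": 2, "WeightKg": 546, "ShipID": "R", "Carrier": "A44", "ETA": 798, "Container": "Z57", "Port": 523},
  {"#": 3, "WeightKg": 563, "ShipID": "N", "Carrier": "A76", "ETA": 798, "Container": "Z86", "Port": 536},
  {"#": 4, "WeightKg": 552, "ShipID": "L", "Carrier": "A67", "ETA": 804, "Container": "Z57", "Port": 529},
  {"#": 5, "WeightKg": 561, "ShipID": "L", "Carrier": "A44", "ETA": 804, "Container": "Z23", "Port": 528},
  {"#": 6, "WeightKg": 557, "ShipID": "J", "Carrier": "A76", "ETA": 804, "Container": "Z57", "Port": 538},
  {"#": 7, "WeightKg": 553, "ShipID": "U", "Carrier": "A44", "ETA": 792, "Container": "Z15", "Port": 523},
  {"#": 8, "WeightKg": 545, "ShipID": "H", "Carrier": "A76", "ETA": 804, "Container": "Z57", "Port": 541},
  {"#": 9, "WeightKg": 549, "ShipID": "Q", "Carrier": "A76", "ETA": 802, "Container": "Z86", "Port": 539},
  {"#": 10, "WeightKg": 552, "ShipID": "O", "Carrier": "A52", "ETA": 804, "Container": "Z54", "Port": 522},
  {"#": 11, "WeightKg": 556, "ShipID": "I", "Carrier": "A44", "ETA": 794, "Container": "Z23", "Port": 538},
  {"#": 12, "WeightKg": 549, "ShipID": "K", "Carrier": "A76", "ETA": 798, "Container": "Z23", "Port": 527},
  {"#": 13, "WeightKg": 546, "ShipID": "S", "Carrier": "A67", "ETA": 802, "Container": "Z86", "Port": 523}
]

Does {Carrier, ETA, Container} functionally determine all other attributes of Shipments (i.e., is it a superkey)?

Rows 6 and 8 have the same {Carrier, ETA, Container} value (Carrier=A76, ETA=804, Container=Z57) but are distinct tuples, so {Carrier, ETA, Container} does not determine every attribute — not a superkey.

No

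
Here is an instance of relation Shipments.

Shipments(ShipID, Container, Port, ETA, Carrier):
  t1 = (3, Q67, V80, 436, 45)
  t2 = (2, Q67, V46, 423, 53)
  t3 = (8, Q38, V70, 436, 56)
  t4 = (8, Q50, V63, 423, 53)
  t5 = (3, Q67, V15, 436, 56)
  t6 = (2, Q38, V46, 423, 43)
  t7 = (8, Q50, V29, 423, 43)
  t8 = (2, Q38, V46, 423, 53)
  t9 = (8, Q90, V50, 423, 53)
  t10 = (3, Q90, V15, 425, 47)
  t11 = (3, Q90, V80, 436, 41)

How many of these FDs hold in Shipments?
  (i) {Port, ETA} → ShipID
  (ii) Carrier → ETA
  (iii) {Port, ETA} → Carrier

2

(i) {Port, ETA} → ShipID: every LHS value maps to a single RHS value — holds.
(ii) Carrier → ETA: every LHS value maps to a single RHS value — holds.
(iii) {Port, ETA} → Carrier: (Port=V80, ETA=436): rows 1, 11 → Carrier takes values {45, 41} — violation; (Port=V46, ETA=423): rows 2, 6, 8 → Carrier takes values {53, 43} — violation — fails.
2 of the 3 dependencies hold.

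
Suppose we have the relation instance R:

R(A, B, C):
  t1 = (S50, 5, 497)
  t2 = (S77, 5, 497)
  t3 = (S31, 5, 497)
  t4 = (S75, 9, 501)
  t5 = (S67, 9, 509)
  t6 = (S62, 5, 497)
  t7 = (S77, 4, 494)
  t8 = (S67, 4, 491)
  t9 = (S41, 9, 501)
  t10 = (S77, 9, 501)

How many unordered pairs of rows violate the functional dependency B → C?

4

B=5: all 4 rows agree on C — 0 pairs.
B=9: violating pairs (4,5), (5,9), (5,10) — 3 pairs.
B=4: violating pairs (7,8) — 1 pair.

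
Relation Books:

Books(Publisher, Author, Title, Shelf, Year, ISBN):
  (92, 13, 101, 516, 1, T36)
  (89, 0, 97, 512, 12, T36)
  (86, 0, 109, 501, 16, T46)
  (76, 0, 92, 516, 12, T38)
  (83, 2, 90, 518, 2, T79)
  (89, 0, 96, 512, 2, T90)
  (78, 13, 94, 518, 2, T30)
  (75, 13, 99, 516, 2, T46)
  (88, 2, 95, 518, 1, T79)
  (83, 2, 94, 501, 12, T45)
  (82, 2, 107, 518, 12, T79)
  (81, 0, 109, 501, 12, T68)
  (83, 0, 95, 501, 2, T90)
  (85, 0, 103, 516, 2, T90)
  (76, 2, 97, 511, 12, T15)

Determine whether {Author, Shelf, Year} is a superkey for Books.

Yes

All 15 rows have distinct {Author, Shelf, Year} values, so {Author, Shelf, Year} → (all attributes) holds and {Author, Shelf, Year} is a superkey.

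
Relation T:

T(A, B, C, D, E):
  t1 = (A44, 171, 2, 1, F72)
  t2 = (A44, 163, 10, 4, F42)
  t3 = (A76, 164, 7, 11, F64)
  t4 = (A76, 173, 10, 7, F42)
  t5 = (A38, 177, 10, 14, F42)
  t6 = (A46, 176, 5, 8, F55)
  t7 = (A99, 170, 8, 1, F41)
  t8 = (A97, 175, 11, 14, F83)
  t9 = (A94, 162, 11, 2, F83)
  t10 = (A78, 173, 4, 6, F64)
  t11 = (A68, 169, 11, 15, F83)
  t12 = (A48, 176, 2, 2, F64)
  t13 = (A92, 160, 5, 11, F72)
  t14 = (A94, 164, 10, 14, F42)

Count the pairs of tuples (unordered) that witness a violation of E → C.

E=F72: violating pairs (1,13) — 1 pair.
E=F42: all 4 rows agree on C — 0 pairs.
E=F64: violating pairs (3,10), (3,12), (10,12) — 3 pairs.
E=F83: all 3 rows agree on C — 0 pairs.

4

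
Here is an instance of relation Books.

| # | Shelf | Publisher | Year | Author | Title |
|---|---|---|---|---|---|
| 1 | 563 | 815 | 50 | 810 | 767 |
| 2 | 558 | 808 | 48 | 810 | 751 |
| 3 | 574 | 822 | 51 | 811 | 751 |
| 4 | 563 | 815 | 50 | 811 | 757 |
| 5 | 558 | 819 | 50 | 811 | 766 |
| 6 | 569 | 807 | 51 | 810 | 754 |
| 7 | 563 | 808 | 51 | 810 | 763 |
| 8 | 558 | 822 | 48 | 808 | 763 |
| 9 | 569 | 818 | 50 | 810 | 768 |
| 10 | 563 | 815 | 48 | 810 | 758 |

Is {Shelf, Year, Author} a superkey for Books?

Yes

All 10 rows have distinct {Shelf, Year, Author} values, so {Shelf, Year, Author} → (all attributes) holds and {Shelf, Year, Author} is a superkey.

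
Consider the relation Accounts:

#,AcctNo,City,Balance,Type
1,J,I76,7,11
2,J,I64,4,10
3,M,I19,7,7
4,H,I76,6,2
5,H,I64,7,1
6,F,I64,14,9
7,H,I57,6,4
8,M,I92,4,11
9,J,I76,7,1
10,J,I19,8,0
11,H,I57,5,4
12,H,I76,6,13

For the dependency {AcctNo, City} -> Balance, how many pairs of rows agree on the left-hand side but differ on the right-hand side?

(AcctNo=J, City=I76): all 2 rows agree on Balance — 0 pairs.
(AcctNo=H, City=I76): all 2 rows agree on Balance — 0 pairs.
(AcctNo=H, City=I57): violating pairs (7,11) — 1 pair.

1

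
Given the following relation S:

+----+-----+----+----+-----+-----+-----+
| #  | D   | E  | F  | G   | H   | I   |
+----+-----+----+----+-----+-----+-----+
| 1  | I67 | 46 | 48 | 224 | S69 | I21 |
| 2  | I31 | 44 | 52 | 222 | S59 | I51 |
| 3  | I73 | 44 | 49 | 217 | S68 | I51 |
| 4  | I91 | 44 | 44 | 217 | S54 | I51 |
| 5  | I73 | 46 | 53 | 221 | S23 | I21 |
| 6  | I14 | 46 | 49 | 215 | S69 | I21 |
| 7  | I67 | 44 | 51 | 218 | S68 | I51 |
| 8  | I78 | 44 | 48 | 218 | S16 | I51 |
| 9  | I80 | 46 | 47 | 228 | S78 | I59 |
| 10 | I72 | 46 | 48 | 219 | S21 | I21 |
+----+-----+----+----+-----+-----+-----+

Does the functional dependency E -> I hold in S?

E=46: rows 1, 5, 6, 9, 10 → I takes values {I21, I59} — violation
E=44: rows 2, 3, 4, 7, 8 → I = I51, I51, I51, I51, I51 ✓
Two rows agree on E but differ on I, so E -> I does not hold.

No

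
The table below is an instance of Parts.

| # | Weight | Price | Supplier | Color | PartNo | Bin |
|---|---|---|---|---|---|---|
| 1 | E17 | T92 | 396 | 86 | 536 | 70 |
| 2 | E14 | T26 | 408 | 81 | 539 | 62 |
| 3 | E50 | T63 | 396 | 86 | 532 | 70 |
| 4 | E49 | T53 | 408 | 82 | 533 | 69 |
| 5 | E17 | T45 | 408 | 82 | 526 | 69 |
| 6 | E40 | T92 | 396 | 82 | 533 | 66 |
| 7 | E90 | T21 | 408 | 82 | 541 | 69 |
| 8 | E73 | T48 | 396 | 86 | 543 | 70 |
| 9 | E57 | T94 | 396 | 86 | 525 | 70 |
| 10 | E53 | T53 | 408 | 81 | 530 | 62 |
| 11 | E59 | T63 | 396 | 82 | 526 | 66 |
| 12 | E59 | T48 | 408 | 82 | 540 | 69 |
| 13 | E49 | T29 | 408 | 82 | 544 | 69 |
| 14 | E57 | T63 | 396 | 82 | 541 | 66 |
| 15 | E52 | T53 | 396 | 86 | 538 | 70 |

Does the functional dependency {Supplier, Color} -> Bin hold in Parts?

Yes

(Supplier=396, Color=86): rows 1, 3, 8, 9, 15 → Bin = 70, 70, 70, 70, 70 ✓
(Supplier=408, Color=81): rows 2, 10 → Bin = 62, 62 ✓
(Supplier=408, Color=82): rows 4, 5, 7, 12, 13 → Bin = 69, 69, 69, 69, 69 ✓
(Supplier=396, Color=82): rows 6, 11, 14 → Bin = 66, 66, 66 ✓
Every {Supplier, Color} value is associated with a single Bin value, so {Supplier, Color} -> Bin holds.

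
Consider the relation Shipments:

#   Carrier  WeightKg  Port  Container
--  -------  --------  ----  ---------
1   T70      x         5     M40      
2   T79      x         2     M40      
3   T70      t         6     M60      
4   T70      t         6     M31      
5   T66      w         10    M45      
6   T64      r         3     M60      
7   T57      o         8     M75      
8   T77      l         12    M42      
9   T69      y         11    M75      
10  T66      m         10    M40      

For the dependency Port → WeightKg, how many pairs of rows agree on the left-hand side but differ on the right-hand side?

Port=6: all 2 rows agree on WeightKg — 0 pairs.
Port=10: violating pairs (5,10) — 1 pair.

1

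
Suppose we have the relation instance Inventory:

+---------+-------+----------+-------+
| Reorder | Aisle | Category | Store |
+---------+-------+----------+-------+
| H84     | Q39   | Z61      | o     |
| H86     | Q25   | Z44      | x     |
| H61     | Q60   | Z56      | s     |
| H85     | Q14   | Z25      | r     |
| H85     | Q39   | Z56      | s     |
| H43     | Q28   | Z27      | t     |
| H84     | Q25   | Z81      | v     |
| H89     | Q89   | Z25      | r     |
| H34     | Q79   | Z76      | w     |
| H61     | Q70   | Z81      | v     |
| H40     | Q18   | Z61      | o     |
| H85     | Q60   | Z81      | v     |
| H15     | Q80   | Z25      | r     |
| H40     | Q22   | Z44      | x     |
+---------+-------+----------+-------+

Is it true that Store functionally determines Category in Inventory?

Store=o: 2 rows → Category = Z61, Z61 ✓
Store=x: 2 rows → Category = Z44, Z44 ✓
Store=s: 2 rows → Category = Z56, Z56 ✓
Store=r: 3 rows → Category = Z25, Z25, Z25 ✓
Store=t: 1 row → Category = Z27 ✓
Store=v: 3 rows → Category = Z81, Z81, Z81 ✓
Store=w: 1 row → Category = Z76 ✓
Every Store value is associated with a single Category value, so Store → Category holds.

Yes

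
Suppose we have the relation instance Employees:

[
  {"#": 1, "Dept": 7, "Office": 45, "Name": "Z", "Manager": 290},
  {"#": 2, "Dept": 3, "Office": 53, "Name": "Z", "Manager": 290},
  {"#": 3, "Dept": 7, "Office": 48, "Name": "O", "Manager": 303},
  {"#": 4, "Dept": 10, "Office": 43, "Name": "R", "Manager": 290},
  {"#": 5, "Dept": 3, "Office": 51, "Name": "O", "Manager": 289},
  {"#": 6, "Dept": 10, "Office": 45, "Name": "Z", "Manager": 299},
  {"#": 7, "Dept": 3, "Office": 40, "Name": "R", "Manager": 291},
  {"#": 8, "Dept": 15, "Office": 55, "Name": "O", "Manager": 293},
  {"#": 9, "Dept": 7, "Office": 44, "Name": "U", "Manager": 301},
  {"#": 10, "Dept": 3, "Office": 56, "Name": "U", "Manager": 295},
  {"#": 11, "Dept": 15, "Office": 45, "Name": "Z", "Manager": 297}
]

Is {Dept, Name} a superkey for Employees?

All 11 rows have distinct {Dept, Name} values, so {Dept, Name} → (all attributes) holds and {Dept, Name} is a superkey.

Yes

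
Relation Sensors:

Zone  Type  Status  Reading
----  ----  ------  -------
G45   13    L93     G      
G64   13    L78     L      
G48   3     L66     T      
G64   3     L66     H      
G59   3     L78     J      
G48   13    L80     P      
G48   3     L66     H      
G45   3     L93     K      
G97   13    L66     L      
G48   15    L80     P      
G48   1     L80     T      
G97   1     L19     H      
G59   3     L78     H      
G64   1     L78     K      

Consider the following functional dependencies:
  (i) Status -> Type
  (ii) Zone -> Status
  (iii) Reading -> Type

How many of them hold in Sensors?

0

(i) Status -> Type: Status=L93: 2 rows → Type takes values {13, 3} — violation; Status=L78: 4 rows → Type takes values {13, 3, 1} — violation; Status=L66: 4 rows → Type takes values {3, 13} — violation; Status=L80: 3 rows → Type takes values {13, 15, 1} — violation — fails.
(ii) Zone -> Status: Zone=G64: 3 rows → Status takes values {L78, L66} — violation; Zone=G48: 5 rows → Status takes values {L66, L80} — violation; Zone=G97: 2 rows → Status takes values {L66, L19} — violation — fails.
(iii) Reading -> Type: Reading=T: 2 rows → Type takes values {3, 1} — violation; Reading=H: 4 rows → Type takes values {3, 1} — violation; Reading=P: 2 rows → Type takes values {13, 15} — violation; Reading=K: 2 rows → Type takes values {3, 1} — violation — fails.
None of the 3 dependencies hold.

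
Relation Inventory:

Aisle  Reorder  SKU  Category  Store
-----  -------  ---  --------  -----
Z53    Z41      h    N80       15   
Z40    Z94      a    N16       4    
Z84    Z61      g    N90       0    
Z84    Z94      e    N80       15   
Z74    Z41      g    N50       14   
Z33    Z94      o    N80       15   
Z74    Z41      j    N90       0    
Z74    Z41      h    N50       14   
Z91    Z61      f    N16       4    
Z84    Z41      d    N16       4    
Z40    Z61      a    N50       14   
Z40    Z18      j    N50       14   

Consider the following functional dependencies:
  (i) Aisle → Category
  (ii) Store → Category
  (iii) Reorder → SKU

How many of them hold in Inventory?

(i) Aisle → Category: Aisle=Z40: 3 rows → Category takes values {N16, N50} — violation; Aisle=Z84: 3 rows → Category takes values {N90, N80, N16} — violation; Aisle=Z74: 3 rows → Category takes values {N50, N90} — violation — fails.
(ii) Store → Category: every LHS value maps to a single RHS value — holds.
(iii) Reorder → SKU: Reorder=Z41: 5 rows → SKU takes values {h, g, j, d} — violation; Reorder=Z94: 3 rows → SKU takes values {a, e, o} — violation; Reorder=Z61: 3 rows → SKU takes values {g, f, a} — violation — fails.
1 of the 3 dependencies holds.

1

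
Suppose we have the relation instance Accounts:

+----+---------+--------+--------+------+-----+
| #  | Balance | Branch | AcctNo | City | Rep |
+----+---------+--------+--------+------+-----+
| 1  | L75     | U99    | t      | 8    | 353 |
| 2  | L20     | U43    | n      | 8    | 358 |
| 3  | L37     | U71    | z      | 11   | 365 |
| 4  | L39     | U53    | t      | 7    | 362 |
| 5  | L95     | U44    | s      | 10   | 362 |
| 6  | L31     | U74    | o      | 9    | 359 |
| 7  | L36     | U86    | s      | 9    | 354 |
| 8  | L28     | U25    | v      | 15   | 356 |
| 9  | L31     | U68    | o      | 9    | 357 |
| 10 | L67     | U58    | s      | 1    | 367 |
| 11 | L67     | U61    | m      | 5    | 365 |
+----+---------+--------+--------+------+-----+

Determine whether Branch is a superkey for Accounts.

All 11 rows have distinct Branch values, so Branch → (all attributes) holds and Branch is a superkey.

Yes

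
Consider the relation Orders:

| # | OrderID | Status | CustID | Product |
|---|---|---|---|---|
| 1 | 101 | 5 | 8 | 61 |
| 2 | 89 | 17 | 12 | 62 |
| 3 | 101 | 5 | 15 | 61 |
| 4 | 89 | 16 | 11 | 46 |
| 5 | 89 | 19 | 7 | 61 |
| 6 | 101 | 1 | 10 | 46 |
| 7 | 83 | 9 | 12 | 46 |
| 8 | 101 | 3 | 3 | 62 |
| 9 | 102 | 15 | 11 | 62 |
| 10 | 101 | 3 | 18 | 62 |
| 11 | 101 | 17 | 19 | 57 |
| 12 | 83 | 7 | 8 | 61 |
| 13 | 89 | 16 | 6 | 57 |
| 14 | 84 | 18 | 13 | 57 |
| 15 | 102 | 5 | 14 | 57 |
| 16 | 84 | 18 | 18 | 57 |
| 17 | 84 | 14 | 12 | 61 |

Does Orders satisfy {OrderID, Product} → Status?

(OrderID=101, Product=61): rows 1, 3 → Status = 5, 5 ✓
(OrderID=89, Product=62): row 2 → Status = 17 ✓
(OrderID=89, Product=46): row 4 → Status = 16 ✓
(OrderID=89, Product=61): row 5 → Status = 19 ✓
(OrderID=101, Product=46): row 6 → Status = 1 ✓
(OrderID=83, Product=46): row 7 → Status = 9 ✓
(OrderID=101, Product=62): rows 8, 10 → Status = 3, 3 ✓
(OrderID=102, Product=62): row 9 → Status = 15 ✓
(OrderID=101, Product=57): row 11 → Status = 17 ✓
(OrderID=83, Product=61): row 12 → Status = 7 ✓
(OrderID=89, Product=57): row 13 → Status = 16 ✓
(OrderID=84, Product=57): rows 14, 16 → Status = 18, 18 ✓
(OrderID=102, Product=57): row 15 → Status = 5 ✓
(OrderID=84, Product=61): row 17 → Status = 14 ✓
Every {OrderID, Product} value is associated with a single Status value, so {OrderID, Product} → Status holds.

Yes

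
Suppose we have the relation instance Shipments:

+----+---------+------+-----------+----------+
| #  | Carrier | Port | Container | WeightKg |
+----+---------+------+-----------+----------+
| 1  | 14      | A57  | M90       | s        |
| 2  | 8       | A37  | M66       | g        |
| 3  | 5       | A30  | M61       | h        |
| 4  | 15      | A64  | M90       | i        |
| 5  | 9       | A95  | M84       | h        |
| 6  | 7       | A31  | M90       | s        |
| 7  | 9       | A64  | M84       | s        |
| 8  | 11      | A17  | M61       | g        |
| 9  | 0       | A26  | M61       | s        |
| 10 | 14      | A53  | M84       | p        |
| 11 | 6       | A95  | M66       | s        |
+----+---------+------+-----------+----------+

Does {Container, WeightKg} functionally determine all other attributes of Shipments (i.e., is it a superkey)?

No

Rows 1 and 6 have the same {Container, WeightKg} value (Container=M90, WeightKg=s) but are distinct tuples, so {Container, WeightKg} does not determine every attribute — not a superkey.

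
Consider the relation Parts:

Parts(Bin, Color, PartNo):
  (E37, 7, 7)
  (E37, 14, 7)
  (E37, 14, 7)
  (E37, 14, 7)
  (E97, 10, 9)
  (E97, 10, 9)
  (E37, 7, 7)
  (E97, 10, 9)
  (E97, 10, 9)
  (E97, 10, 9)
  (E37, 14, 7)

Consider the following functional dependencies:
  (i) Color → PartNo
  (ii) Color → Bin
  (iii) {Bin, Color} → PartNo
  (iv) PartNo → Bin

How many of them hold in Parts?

(i) Color → PartNo: every LHS value maps to a single RHS value — holds.
(ii) Color → Bin: every LHS value maps to a single RHS value — holds.
(iii) {Bin, Color} → PartNo: every LHS value maps to a single RHS value — holds.
(iv) PartNo → Bin: every LHS value maps to a single RHS value — holds.
4 of the 4 dependencies hold.

4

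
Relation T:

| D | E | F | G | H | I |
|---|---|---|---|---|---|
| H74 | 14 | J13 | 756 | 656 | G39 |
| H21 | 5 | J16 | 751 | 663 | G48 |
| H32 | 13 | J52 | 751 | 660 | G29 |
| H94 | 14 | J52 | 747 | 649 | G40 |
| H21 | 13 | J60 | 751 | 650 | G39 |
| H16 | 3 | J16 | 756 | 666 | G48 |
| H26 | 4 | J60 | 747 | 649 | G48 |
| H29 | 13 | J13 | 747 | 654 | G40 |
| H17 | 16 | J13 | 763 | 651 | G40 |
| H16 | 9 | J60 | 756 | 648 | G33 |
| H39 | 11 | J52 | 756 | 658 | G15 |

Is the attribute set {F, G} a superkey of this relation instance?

Yes

All 11 rows have distinct {F, G} values, so {F, G} → (all attributes) holds and {F, G} is a superkey.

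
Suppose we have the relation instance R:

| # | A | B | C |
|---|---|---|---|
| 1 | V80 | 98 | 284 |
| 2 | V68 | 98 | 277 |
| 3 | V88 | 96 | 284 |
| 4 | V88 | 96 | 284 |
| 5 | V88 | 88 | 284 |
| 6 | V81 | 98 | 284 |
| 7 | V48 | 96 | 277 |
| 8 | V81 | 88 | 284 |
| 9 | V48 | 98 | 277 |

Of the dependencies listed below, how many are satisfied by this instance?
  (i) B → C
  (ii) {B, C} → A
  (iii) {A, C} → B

(i) B → C: B=98: rows 1, 2, 6, 9 → C takes values {284, 277} — violation; B=96: rows 3, 4, 7 → C takes values {284, 277} — violation — fails.
(ii) {B, C} → A: (B=98, C=284): rows 1, 6 → A takes values {V80, V81} — violation; (B=98, C=277): rows 2, 9 → A takes values {V68, V48} — violation; (B=88, C=284): rows 5, 8 → A takes values {V88, V81} — violation — fails.
(iii) {A, C} → B: (A=V88, C=284): rows 3, 4, 5 → B takes values {96, 88} — violation; (A=V81, C=284): rows 6, 8 → B takes values {98, 88} — violation; (A=V48, C=277): rows 7, 9 → B takes values {96, 98} — violation — fails.
None of the 3 dependencies hold.

0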